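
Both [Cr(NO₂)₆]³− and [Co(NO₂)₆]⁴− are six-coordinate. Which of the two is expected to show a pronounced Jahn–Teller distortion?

[Cr(NO₂)₆]³−: Ligand charges: each nitro (N-bound nitrite) is −1. With an overall charge of −3 the chromium centre must be in the +3 oxidation state. Cr sits in group 6, so the d-electron count is 6 − 3 = 3. The d³ configuration leaves the e_g set evenly filled (or empty) — no strong Jahn–Teller driving force.
[Co(NO₂)₆]⁴−: Each nitro (N-bound nitrite) is −1; balancing the −4 overall charge requires Co(II). Cobalt is a group-9 element; Co(II) is therefore d⁷. Nitro (N-bound nitrite) is a strong-field ligand (high in the spectrochemical series) for a first-row metal, so the complex is low-spin. The t₂g⁶e_g¹ (low-spin) configuration has an unevenly filled e_g set; the Jahn–Teller theorem predicts a tetragonal distortion (typically axial elongation) to lift the degeneracy.

[Co(NO₂)₆]⁴−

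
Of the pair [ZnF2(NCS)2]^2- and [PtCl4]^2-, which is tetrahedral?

For [ZnF2(NCS)2]^2-: Ligand charges: each fluoride is −1; each isothiocyanate is −1. With an overall charge of −2 the zinc centre must be in the +2 oxidation state. Zn sits in group 12, so the d-electron count is 12 − 2 = 10. A d¹⁰ ion has no crystal-field stabilisation preference between square planar and tetrahedral, so four ligands adopt the sterically favoured tetrahedral geometry. → tetrahedral.
For [PtCl4]^2-: Each chloride is −1; balancing the −2 overall charge requires Pt(II). Platinum is a group-10 element; Pt(II) is therefore d⁸. A 5d d⁸ ion has a large crystal-field splitting; square planar leaves the high-energy d_{x²−y²} orbital empty and maximises CFSE. → square planar.

[ZnF2(NCS)2]^2-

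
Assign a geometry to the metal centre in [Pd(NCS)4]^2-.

square planar

Each isothiocyanate is −1; balancing the −2 overall charge requires Pd(II).
Group 10 minus oxidation state 2 gives a d⁸ configuration.
Coordination number: 4.
A 4d d⁸ ion has a large crystal-field splitting; square planar leaves the high-energy d_{x²−y²} orbital empty and maximises CFSE.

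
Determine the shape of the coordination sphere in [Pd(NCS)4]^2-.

Summing ligand charges against the −2 overall charge gives an oxidation state of +2 for palladium.
Group 10 minus oxidation state 2 gives a d⁸ configuration.
Coordination number: 4.
A 4d d⁸ ion has a large crystal-field splitting; square planar leaves the high-energy d_{x²−y²} orbital empty and maximises CFSE.

square planar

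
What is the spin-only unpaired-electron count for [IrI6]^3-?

0 unpaired electrons

Ligand charges: each iodide is −1. With an overall charge of −3 the iridium centre must be in the +3 oxidation state.
Iridium is a group-9 element; Ir(III) is therefore d⁶.
The spin state decides the count: a 5d ion has a large Δₒ and is invariably low-spin.
An octahedral low-spin d⁶ ion is t₂g⁶e_g⁰, giving 0 unpaired electrons.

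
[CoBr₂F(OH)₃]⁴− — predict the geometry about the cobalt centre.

Ligand charges: each bromide is −1; each fluoride is −1; each hydroxide is −1. With an overall charge of −4 the cobalt centre must be in the +2 oxidation state.
Co sits in group 9, so the d-electron count is 9 − 2 = 7.
Coordination number: 6.
Six donors around a single metal centre give an octahedral coordination sphere.

octahedral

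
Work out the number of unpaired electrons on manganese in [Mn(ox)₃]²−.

3

Summing ligand charges against the −2 overall charge gives an oxidation state of +4 for manganese.
Mn sits in group 7, so the d-electron count is 7 − 4 = 3.
Counting donor atoms: 3×oxalate (bidentate) → 6 donors. Coordination number = 6.
In an octahedral field the d³ configuration is t₂g³e_g⁰ (only one arrangement possible), giving 3 unpaired electrons.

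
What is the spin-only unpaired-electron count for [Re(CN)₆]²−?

3 unpaired electrons

Each cyanide is −1; balancing the −2 overall charge requires Re(IV).
Re sits in group 7, so the d-electron count is 7 − 4 = 3.
In an octahedral field the d³ configuration is t₂g³e_g⁰ (only one arrangement possible), giving 3 unpaired electrons.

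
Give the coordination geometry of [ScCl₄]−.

Summing ligand charges against the −1 overall charge gives an oxidation state of +3 for scandium.
Sc sits in group 3, so the d-electron count is 3 − 3 = 0.
Coordination number: 4.
A d⁰ ion has no crystal-field stabilisation preference between square planar and tetrahedral, so four ligands adopt the sterically favoured tetrahedral geometry.

tetrahedral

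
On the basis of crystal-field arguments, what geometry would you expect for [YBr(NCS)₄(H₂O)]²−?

Summing ligand charges against the −2 overall charge gives an oxidation state of +3 for yttrium.
Yttrium is a group-3 element; Y(III) is therefore d⁰.
With 6 monodentate ligands the coordination number is 6.
Six donors around a single metal centre give an octahedral coordination sphere.

octahedral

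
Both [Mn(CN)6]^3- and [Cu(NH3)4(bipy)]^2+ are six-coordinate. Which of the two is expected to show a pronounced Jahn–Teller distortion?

[Mn(CN)6]^3-: Each cyanide is −1; balancing the −3 overall charge requires Mn(III). Mn sits in group 7, so the d-electron count is 7 − 3 = 4. Cyanide is a strong-field ligand (high in the spectrochemical series) for a first-row metal, so the complex is low-spin. The d⁴ configuration leaves the e_g set evenly filled (or empty) — no strong Jahn–Teller driving force.
[Cu(NH3)4(bipy)]^2+: Ligand charges: ammonia is neutral; 2,2′-bipyridine is neutral. With an overall charge of +2 the copper centre must be in the +2 oxidation state. Group 11 minus oxidation state 2 gives a d⁹ configuration. The t₂g⁶e_g³ configuration has an unevenly filled e_g set; the Jahn–Teller theorem predicts a tetragonal distortion (typically axial elongation) to lift the degeneracy.

[Cu(NH3)4(bipy)]^2+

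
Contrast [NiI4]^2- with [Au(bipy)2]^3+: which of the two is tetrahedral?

For [NiI4]^2-: Each iodide is −1; balancing the −2 overall charge requires Ni(II). Group 10 minus oxidation state 2 gives a d⁸ configuration. Iodide is a weak-field ligand. With weak-field ligands the CFSE gain from square planar is small, so a 3d d⁸ ion takes the sterically preferred tetrahedral geometry. → tetrahedral.
For [Au(bipy)2]^3+: Ligand charges: 2,2′-bipyridine is neutral. With an overall charge of +3 the gold centre must be in the +3 oxidation state. Gold is a group-11 element; Au(III) is therefore d⁸. A 5d d⁸ ion has a large crystal-field splitting; square planar leaves the high-energy d_{x²−y²} orbital empty and maximises CFSE. → square planar.

[NiI4]^2-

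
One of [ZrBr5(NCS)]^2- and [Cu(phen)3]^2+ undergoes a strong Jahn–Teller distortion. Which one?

[Cu(phen)3]^2+

[ZrBr5(NCS)]^2-: Summing ligand charges against the −2 overall charge gives an oxidation state of +4 for zirconium. Group 4 minus oxidation state 4 gives a d⁰ configuration. The d⁰ configuration leaves the e_g set evenly filled (or empty) — no strong Jahn–Teller driving force.
[Cu(phen)3]^2+: Summing ligand charges against the +2 overall charge gives an oxidation state of +2 for copper. Group 11 minus oxidation state 2 gives a d⁹ configuration. The t₂g⁶e_g³ configuration has an unevenly filled e_g set; the Jahn–Teller theorem predicts a tetragonal distortion (typically axial elongation) to lift the degeneracy.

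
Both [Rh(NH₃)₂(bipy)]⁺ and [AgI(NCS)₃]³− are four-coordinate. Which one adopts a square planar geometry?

For [Rh(NH₃)₂(bipy)]⁺: Summing ligand charges against the +1 overall charge gives an oxidation state of +1 for rhodium. Rh sits in group 9, so the d-electron count is 9 − 1 = 8. A 4d d⁸ ion has a large crystal-field splitting; square planar leaves the high-energy d_{x²−y²} orbital empty and maximises CFSE. → square planar.
For [AgI(NCS)₃]³−: Each iodide is −1; each isothiocyanate is −1; balancing the −3 overall charge requires Ag(I). Silver is a group-11 element; Ag(I) is therefore d¹⁰. A d¹⁰ ion has no crystal-field stabilisation preference between square planar and tetrahedral, so four ligands adopt the sterically favoured tetrahedral geometry. → tetrahedral.

[Rh(NH₃)₂(bipy)]⁺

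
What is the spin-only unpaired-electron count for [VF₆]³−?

Summing ligand charges against the −3 overall charge gives an oxidation state of +3 for vanadium.
Vanadium is a group-5 element; V(III) is therefore d².
In an octahedral field the d² configuration is t₂g²e_g⁰ (only one arrangement possible), giving 2 unpaired electrons.

2 unpaired electrons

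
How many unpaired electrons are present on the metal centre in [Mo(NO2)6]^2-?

Summing ligand charges against the −2 overall charge gives an oxidation state of +4 for molybdenum.
Molybdenum is a group-6 element; Mo(IV) is therefore d².
In an octahedral field the d² configuration is t₂g²e_g⁰ (only one arrangement possible), giving 2 unpaired electrons.

2 unpaired electrons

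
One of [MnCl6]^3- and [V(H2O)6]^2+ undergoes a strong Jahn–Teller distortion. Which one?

[MnCl6]^3-

[MnCl6]^3-: Each chloride is −1; balancing the −3 overall charge requires Mn(III). Group 7 minus oxidation state 3 gives a d⁴ configuration. Chloride is a weak-field ligand for a first-row metal, so the complex is high-spin. The t₂g³e_g¹ (high-spin) configuration has an unevenly filled e_g set; the Jahn–Teller theorem predicts a tetragonal distortion (typically axial elongation) to lift the degeneracy.
[V(H2O)6]^2+: Ligand charges: water is neutral. With an overall charge of +2 the vanadium centre must be in the +2 oxidation state. Group 5 minus oxidation state 2 gives a d³ configuration. The d³ configuration leaves the e_g set evenly filled (or empty) — no strong Jahn–Teller driving force.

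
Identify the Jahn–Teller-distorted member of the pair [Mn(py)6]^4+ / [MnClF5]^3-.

[MnClF5]^3-

[Mn(py)6]^4+: Summing ligand charges against the +4 overall charge gives an oxidation state of +4 for manganese. Manganese is a group-7 element; Mn(IV) is therefore d³. The d³ configuration leaves the e_g set evenly filled (or empty) — no strong Jahn–Teller driving force.
[MnClF5]^3-: Summing ligand charges against the −3 overall charge gives an oxidation state of +3 for manganese. Mn sits in group 7, so the d-electron count is 7 − 3 = 4. Chloride and fluoride are weak-field ligands for a first-row metal, so the complex is high-spin. The t₂g³e_g¹ (high-spin) configuration has an unevenly filled e_g set; the Jahn–Teller theorem predicts a tetragonal distortion (typically axial elongation) to lift the degeneracy.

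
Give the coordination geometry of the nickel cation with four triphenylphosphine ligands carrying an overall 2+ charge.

square planar

Ligand charges: triphenylphosphine is neutral. With an overall charge of +2 the nickel centre must be in the +2 oxidation state.
Nickel is a group-10 element; Ni(II) is therefore d⁸.
With 4 monodentate ligands the coordination number is 4.
Triphenylphosphine is a strong-field ligand (high in the spectrochemical series).
A 3d d⁸ ion with strong-field ligands gains enough CFSE to favour square planar over tetrahedral.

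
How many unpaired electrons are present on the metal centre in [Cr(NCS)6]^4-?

4 unpaired electrons

Each isothiocyanate is −1; balancing the −4 overall charge requires Cr(II).
Chromium is a group-6 element; Cr(II) is therefore d⁴.
The spin state decides the count: Isothiocyanate is a weak-field ligand for a first-row metal, so the complex is high-spin.
An octahedral high-spin d⁴ ion is t₂g³e_g¹, giving 4 unpaired electrons.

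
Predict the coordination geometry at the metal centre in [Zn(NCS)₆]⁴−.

octahedral

Summing ligand charges against the −4 overall charge gives an oxidation state of +2 for zinc.
Group 12 minus oxidation state 2 gives a d¹⁰ configuration.
With 6 monodentate ligands the coordination number is 6.
Six donors around a single metal centre give an octahedral coordination sphere.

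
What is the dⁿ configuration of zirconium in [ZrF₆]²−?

Each fluoride is −1; balancing the −2 overall charge requires Zr(IV).
Zirconium is a group-4 element; Zr(IV) is therefore d⁰.

d0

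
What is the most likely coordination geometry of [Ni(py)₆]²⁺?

Summing ligand charges against the +2 overall charge gives an oxidation state of +2 for nickel.
Ni sits in group 10, so the d-electron count is 10 − 2 = 8.
With 6 monodentate ligands the coordination number is 6.
Six donors around a single metal centre give an octahedral coordination sphere.

octahedral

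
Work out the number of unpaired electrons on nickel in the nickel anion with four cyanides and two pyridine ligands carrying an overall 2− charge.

2 unpaired electrons

Each cyanide is −1; pyridine is neutral; balancing the −2 overall charge requires Ni(II).
Ni sits in group 10, so the d-electron count is 10 − 2 = 8.
In an octahedral field the d⁸ configuration is t₂g⁶e_g² (only one arrangement possible), giving 2 unpaired electrons.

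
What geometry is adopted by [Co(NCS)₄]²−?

tetrahedral

Summing ligand charges against the −2 overall charge gives an oxidation state of +2 for cobalt.
Group 9 minus oxidation state 2 gives a d⁷ configuration.
With 4 monodentate ligands the coordination number is 4.
Isothiocyanate is a weak-field ligand.
For a high-spin 3d d⁷ ion with weak-field ligands the small Δₜ gives little square-planar CFSE advantage, so four ligands adopt the sterically favoured tetrahedral geometry.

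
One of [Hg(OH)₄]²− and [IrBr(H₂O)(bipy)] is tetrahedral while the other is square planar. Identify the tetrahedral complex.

[Hg(OH)₄]²−

For [Hg(OH)₄]²−: Ligand charges: each hydroxide is −1. With an overall charge of −2 the mercury centre must be in the +2 oxidation state. Group 12 minus oxidation state 2 gives a d¹⁰ configuration. A d¹⁰ ion has no crystal-field stabilisation preference between square planar and tetrahedral, so four ligands adopt the sterically favoured tetrahedral geometry. → tetrahedral.
For [IrBr(H₂O)(bipy)]: Summing ligand charges against the 0 overall charge gives an oxidation state of +1 for iridium. Iridium is a group-9 element; Ir(I) is therefore d⁸. A 5d d⁸ ion has a large crystal-field splitting; square planar leaves the high-energy d_{x²−y²} orbital empty and maximises CFSE. → square planar.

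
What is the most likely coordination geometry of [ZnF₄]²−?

tetrahedral

Summing ligand charges against the −2 overall charge gives an oxidation state of +2 for zinc.
Zn sits in group 12, so the d-electron count is 12 − 2 = 10.
Coordination number: 4.
A d¹⁰ ion has no crystal-field stabilisation preference between square planar and tetrahedral, so four ligands adopt the sterically favoured tetrahedral geometry.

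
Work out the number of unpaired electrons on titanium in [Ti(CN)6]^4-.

Ligand charges: each cyanide is −1. With an overall charge of −4 the titanium centre must be in the +2 oxidation state.
Titanium is a group-4 element; Ti(II) is therefore d².
In an octahedral field the d² configuration is t₂g²e_g⁰ (only one arrangement possible), giving 2 unpaired electrons.

2 unpaired electrons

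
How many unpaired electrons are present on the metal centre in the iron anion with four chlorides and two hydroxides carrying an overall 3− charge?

5 unpaired electrons

Summing ligand charges against the −3 overall charge gives an oxidation state of +3 for iron.
Iron is a group-8 element; Fe(III) is therefore d⁵.
The spin state decides the count: Chloride and hydroxide are weak-field ligands for a first-row metal, so the complex is high-spin.
An octahedral high-spin d⁵ ion is t₂g³e_g², giving 5 unpaired electrons.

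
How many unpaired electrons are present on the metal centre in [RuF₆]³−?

Summing ligand charges against the −3 overall charge gives an oxidation state of +3 for ruthenium.
Group 8 minus oxidation state 3 gives a d⁵ configuration.
The spin state decides the count: a 4d ion has a large Δₒ and is invariably low-spin.
An octahedral low-spin d⁵ ion is t₂g⁵e_g⁰, giving 1 unpaired electron.

1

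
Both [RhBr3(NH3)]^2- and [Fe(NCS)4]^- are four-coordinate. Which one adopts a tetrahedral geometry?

[Fe(NCS)4]^-

For [RhBr3(NH3)]^2-: Ligand charges: each bromide is −1; ammonia is neutral. With an overall charge of −2 the rhodium centre must be in the +1 oxidation state. Group 9 minus oxidation state 1 gives a d⁸ configuration. A 4d d⁸ ion has a large crystal-field splitting; square planar leaves the high-energy d_{x²−y²} orbital empty and maximises CFSE. → square planar.
For [Fe(NCS)4]^-: Each isothiocyanate is −1; balancing the −1 overall charge requires Fe(III). Fe sits in group 8, so the d-electron count is 8 − 3 = 5. A high-spin d⁵ ion has zero CFSE in either geometry, so four ligands adopt the sterically favoured tetrahedral geometry. → tetrahedral.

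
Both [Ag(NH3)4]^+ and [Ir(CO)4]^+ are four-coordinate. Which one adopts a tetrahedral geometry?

For [Ag(NH3)4]^+: Ligand charges: ammonia is neutral. With an overall charge of +1 the silver centre must be in the +1 oxidation state. Group 11 minus oxidation state 1 gives a d¹⁰ configuration. A d¹⁰ ion has no crystal-field stabilisation preference between square planar and tetrahedral, so four ligands adopt the sterically favoured tetrahedral geometry. → tetrahedral.
For [Ir(CO)4]^+: Carbonyl is neutral; balancing the +1 overall charge requires Ir(I). Ir sits in group 9, so the d-electron count is 9 − 1 = 8. A 5d d⁸ ion has a large crystal-field splitting; square planar leaves the high-energy d_{x²−y²} orbital empty and maximises CFSE. → square planar.

[Ag(NH3)4]^+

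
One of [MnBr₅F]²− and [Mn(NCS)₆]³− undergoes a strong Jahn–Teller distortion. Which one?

[MnBr₅F]²−: Summing ligand charges against the −2 overall charge gives an oxidation state of +4 for manganese. Group 7 minus oxidation state 4 gives a d³ configuration. The d³ configuration leaves the e_g set evenly filled (or empty) — no strong Jahn–Teller driving force.
[Mn(NCS)₆]³−: Each isothiocyanate is −1; balancing the −3 overall charge requires Mn(III). Mn sits in group 7, so the d-electron count is 7 − 3 = 4. Isothiocyanate is a weak-field ligand for a first-row metal, so the complex is high-spin. The t₂g³e_g¹ (high-spin) configuration has an unevenly filled e_g set; the Jahn–Teller theorem predicts a tetragonal distortion (typically axial elongation) to lift the degeneracy.

[Mn(NCS)₆]³−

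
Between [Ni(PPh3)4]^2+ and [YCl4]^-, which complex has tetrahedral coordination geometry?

[YCl4]^-

For [Ni(PPh3)4]^2+: Ligand charges: triphenylphosphine is neutral. With an overall charge of +2 the nickel centre must be in the +2 oxidation state. Nickel is a group-10 element; Ni(II) is therefore d⁸. Triphenylphosphine is a strong-field ligand (high in the spectrochemical series). A 3d d⁸ ion with strong-field ligands gains enough CFSE to favour square planar over tetrahedral. → square planar.
For [YCl4]^-: Each chloride is −1; balancing the −1 overall charge requires Y(III). Group 3 minus oxidation state 3 gives a d⁰ configuration. A d⁰ ion has no crystal-field stabilisation preference between square planar and tetrahedral, so four ligands adopt the sterically favoured tetrahedral geometry. → tetrahedral.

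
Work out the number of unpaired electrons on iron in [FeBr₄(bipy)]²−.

Ligand charges: each bromide is −1; 2,2′-bipyridine is neutral. With an overall charge of −2 the iron centre must be in the +2 oxidation state.
Iron is a group-8 element; Fe(II) is therefore d⁶.
Counting donor atoms: 4×bromide (monodentate) → 4 donors; 1×2,2′-bipyridine (bidentate) → 2 donors. Coordination number = 6.
The spin state decides the count: Bromide is a weak-field ligand for a first-row metal, so the complex is high-spin.
An octahedral high-spin d⁶ ion is t₂g⁴e_g², giving 4 unpaired electrons.

4 unpaired electrons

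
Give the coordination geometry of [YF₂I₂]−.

Ligand charges: each fluoride is −1; each iodide is −1. With an overall charge of −1 the yttrium centre must be in the +3 oxidation state.
Group 3 minus oxidation state 3 gives a d⁰ configuration.
Coordination number: 4.
A d⁰ ion has no crystal-field stabilisation preference between square planar and tetrahedral, so four ligands adopt the sterically favoured tetrahedral geometry.

tetrahedral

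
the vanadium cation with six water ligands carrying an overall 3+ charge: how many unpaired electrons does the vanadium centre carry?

2 unpaired electrons

Water is neutral; balancing the +3 overall charge requires V(III).
V sits in group 5, so the d-electron count is 5 − 3 = 2.
In an octahedral field the d² configuration is t₂g²e_g⁰ (only one arrangement possible), giving 2 unpaired electrons.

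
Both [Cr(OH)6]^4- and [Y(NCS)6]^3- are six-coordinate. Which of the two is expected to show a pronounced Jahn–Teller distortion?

[Cr(OH)6]^4-

[Cr(OH)6]^4-: Summing ligand charges against the −4 overall charge gives an oxidation state of +2 for chromium. Chromium is a group-6 element; Cr(II) is therefore d⁴. Hydroxide is a weak-field ligand for a first-row metal, so the complex is high-spin. The t₂g³e_g¹ (high-spin) configuration has an unevenly filled e_g set; the Jahn–Teller theorem predicts a tetragonal distortion (typically axial elongation) to lift the degeneracy.
[Y(NCS)6]^3-: Each isothiocyanate is −1; balancing the −3 overall charge requires Y(III). Yttrium is a group-3 element; Y(III) is therefore d⁰. The d⁰ configuration leaves the e_g set evenly filled (or empty) — no strong Jahn–Teller driving force.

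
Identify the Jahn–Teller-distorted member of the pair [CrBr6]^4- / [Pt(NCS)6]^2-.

[CrBr6]^4-: Ligand charges: each bromide is −1. With an overall charge of −4 the chromium centre must be in the +2 oxidation state. Chromium is a group-6 element; Cr(II) is therefore d⁴. Bromide is a weak-field ligand for a first-row metal, so the complex is high-spin. The t₂g³e_g¹ (high-spin) configuration has an unevenly filled e_g set; the Jahn–Teller theorem predicts a tetragonal distortion (typically axial elongation) to lift the degeneracy.
[Pt(NCS)6]^2-: Summing ligand charges against the −2 overall charge gives an oxidation state of +4 for platinum. Pt sits in group 10, so the d-electron count is 10 − 4 = 6. A 5d ion has a large Δₒ and is invariably low-spin. The d⁶ configuration leaves the e_g set evenly filled (or empty) — no strong Jahn–Teller driving force.

[CrBr6]^4-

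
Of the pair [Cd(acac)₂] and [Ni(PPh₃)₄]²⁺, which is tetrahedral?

For [Cd(acac)₂]: Summing ligand charges against the 0 overall charge gives an oxidation state of +2 for cadmium. Cd sits in group 12, so the d-electron count is 12 − 2 = 10. A d¹⁰ ion has no crystal-field stabilisation preference between square planar and tetrahedral, so four ligands adopt the sterically favoured tetrahedral geometry. → tetrahedral.
For [Ni(PPh₃)₄]²⁺: Summing ligand charges against the +2 overall charge gives an oxidation state of +2 for nickel. Nickel is a group-10 element; Ni(II) is therefore d⁸. Triphenylphosphine is a strong-field ligand (high in the spectrochemical series). A 3d d⁸ ion with strong-field ligands gains enough CFSE to favour square planar over tetrahedral. → square planar.

[Cd(acac)₂]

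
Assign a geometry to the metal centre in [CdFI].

linear

Ligand charges: each fluoride is −1; each iodide is −1. With an overall charge of 0 the cadmium centre must be in the +2 oxidation state.
Cadmium is a group-12 element; Cd(II) is therefore d¹⁰.
With 2 monodentate ligands the coordination number is 2.
A d¹⁰ ion with only two ligands adopts a linear arrangement (sp hybridisation; no CFSE preference).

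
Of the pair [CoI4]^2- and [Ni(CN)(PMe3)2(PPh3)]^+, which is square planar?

[Ni(CN)(PMe3)2(PPh3)]^+

For [CoI4]^2-: Summing ligand charges against the −2 overall charge gives an oxidation state of +2 for cobalt. Group 9 minus oxidation state 2 gives a d⁷ configuration. For a high-spin 3d d⁷ ion with weak-field ligands the small Δₜ gives little square-planar CFSE advantage, so four ligands adopt the sterically favoured tetrahedral geometry. → tetrahedral.
For [Ni(CN)(PMe3)2(PPh3)]^+: Ligand charges: each cyanide is −1; trimethylphosphine is neutral; triphenylphosphine is neutral. With an overall charge of +1 the nickel centre must be in the +2 oxidation state. Group 10 minus oxidation state 2 gives a d⁸ configuration. Cyanide, trimethylphosphine, and triphenylphosphine are strong-field ligands (high in the spectrochemical series). A 3d d⁸ ion with strong-field ligands gains enough CFSE to favour square planar over tetrahedral. → square planar.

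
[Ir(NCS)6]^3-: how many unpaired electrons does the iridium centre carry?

Ligand charges: each isothiocyanate is −1. With an overall charge of −3 the iridium centre must be in the +3 oxidation state.
Iridium is a group-9 element; Ir(III) is therefore d⁶.
The spin state decides the count: a 5d ion has a large Δₒ and is invariably low-spin.
An octahedral low-spin d⁶ ion is t₂g⁶e_g⁰, giving 0 unpaired electrons.

0 unpaired electrons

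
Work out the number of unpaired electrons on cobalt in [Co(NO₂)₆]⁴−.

Each nitro (N-bound nitrite) is −1; balancing the −4 overall charge requires Co(II).
Group 9 minus oxidation state 2 gives a d⁷ configuration.
The spin state decides the count: Nitro (N-bound nitrite) is a strong-field ligand (high in the spectrochemical series) for a first-row metal, so the complex is low-spin.
An octahedral low-spin d⁷ ion is t₂g⁶e_g¹, giving 1 unpaired electron.

1 unpaired electron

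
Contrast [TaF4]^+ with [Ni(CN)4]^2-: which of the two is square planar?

[Ni(CN)4]^2-

For [TaF4]^+: Ligand charges: each fluoride is −1. With an overall charge of +1 the tantalum centre must be in the +5 oxidation state. Tantalum is a group-5 element; Ta(V) is therefore d⁰. A d⁰ ion has no crystal-field stabilisation preference between square planar and tetrahedral, so four ligands adopt the sterically favoured tetrahedral geometry. → tetrahedral.
For [Ni(CN)4]^2-: Ligand charges: each cyanide is −1. With an overall charge of −2 the nickel centre must be in the +2 oxidation state. Group 10 minus oxidation state 2 gives a d⁸ configuration. Cyanide is a strong-field ligand (high in the spectrochemical series). A 3d d⁸ ion with strong-field ligands gains enough CFSE to favour square planar over tetrahedral. → square planar.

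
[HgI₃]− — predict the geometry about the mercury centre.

trigonal planar

Summing ligand charges against the −1 overall charge gives an oxidation state of +2 for mercury.
Group 12 minus oxidation state 2 gives a d¹⁰ configuration.
With 3 monodentate ligands the coordination number is 3.
Three ligands around a d¹⁰ centre minimise repulsion in a trigonal-planar arrangement.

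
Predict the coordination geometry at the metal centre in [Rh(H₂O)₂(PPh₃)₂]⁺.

square planar

Summing ligand charges against the +1 overall charge gives an oxidation state of +1 for rhodium.
Rhodium is a group-9 element; Rh(I) is therefore d⁸.
Coordination number: 4.
A 4d d⁸ ion has a large crystal-field splitting; square planar leaves the high-energy d_{x²−y²} orbital empty and maximises CFSE.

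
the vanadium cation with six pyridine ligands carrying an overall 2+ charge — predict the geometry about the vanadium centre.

octahedral

Summing ligand charges against the +2 overall charge gives an oxidation state of +2 for vanadium.
V sits in group 5, so the d-electron count is 5 − 2 = 3.
With 6 monodentate ligands the coordination number is 6.
Six donors around a single metal centre give an octahedral coordination sphere.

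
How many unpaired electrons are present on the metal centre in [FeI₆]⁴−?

Ligand charges: each iodide is −1. With an overall charge of −4 the iron centre must be in the +2 oxidation state.
Group 8 minus oxidation state 2 gives a d⁶ configuration.
The spin state decides the count: Iodide is a weak-field ligand for a first-row metal, so the complex is high-spin.
An octahedral high-spin d⁶ ion is t₂g⁴e_g², giving 4 unpaired electrons.

4 unpaired electrons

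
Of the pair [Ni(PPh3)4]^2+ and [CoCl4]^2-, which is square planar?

For [Ni(PPh3)4]^2+: Summing ligand charges against the +2 overall charge gives an oxidation state of +2 for nickel. Group 10 minus oxidation state 2 gives a d⁸ configuration. Triphenylphosphine is a strong-field ligand (high in the spectrochemical series). A 3d d⁸ ion with strong-field ligands gains enough CFSE to favour square planar over tetrahedral. → square planar.
For [CoCl4]^2-: Each chloride is −1; balancing the −2 overall charge requires Co(II). Group 9 minus oxidation state 2 gives a d⁷ configuration. For a high-spin 3d d⁷ ion with weak-field ligands the small Δₜ gives little square-planar CFSE advantage, so four ligands adopt the sterically favoured tetrahedral geometry. → tetrahedral.

[Ni(PPh3)4]^2+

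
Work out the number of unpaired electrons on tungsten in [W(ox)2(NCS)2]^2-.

Summing ligand charges against the −2 overall charge gives an oxidation state of +4 for tungsten.
W sits in group 6, so the d-electron count is 6 − 4 = 2.
Counting donor atoms: 2×oxalate (bidentate) → 4 donors; 2×isothiocyanate (monodentate) → 2 donors. Coordination number = 6.
In an octahedral field the d² configuration is t₂g²e_g⁰ (only one arrangement possible), giving 2 unpaired electrons.

2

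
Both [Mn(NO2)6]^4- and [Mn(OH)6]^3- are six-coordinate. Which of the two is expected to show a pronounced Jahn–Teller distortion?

[Mn(OH)6]^3-

[Mn(NO2)6]^4-: Summing ligand charges against the −4 overall charge gives an oxidation state of +2 for manganese. Group 7 minus oxidation state 2 gives a d⁵ configuration. Nitro (N-bound nitrite) is a strong-field ligand (high in the spectrochemical series) for a first-row metal, so the complex is low-spin. The d⁵ configuration leaves the e_g set evenly filled (or empty) — no strong Jahn–Teller driving force.
[Mn(OH)6]^3-: Each hydroxide is −1; balancing the −3 overall charge requires Mn(III). Manganese is a group-7 element; Mn(III) is therefore d⁴. Hydroxide is a weak-field ligand for a first-row metal, so the complex is high-spin. The t₂g³e_g¹ (high-spin) configuration has an unevenly filled e_g set; the Jahn–Teller theorem predicts a tetragonal distortion (typically axial elongation) to lift the degeneracy.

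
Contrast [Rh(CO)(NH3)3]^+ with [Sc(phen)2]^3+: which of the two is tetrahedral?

For [Rh(CO)(NH3)3]^+: Summing ligand charges against the +1 overall charge gives an oxidation state of +1 for rhodium. Rhodium is a group-9 element; Rh(I) is therefore d⁸. A 4d d⁸ ion has a large crystal-field splitting; square planar leaves the high-energy d_{x²−y²} orbital empty and maximises CFSE. → square planar.
For [Sc(phen)2]^3+: 1,10-phenanthroline is neutral; balancing the +3 overall charge requires Sc(III). Group 3 minus oxidation state 3 gives a d⁰ configuration. A d⁰ ion has no crystal-field stabilisation preference between square planar and tetrahedral, so four ligands adopt the sterically favoured tetrahedral geometry. → tetrahedral.

[Sc(phen)2]^3+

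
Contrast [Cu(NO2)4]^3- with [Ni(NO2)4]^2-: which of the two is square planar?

[Ni(NO2)4]^2-

For [Cu(NO2)4]^3-: Each nitro (N-bound nitrite) is −1; balancing the −3 overall charge requires Cu(I). Copper is a group-11 element; Cu(I) is therefore d¹⁰. A d¹⁰ ion has no crystal-field stabilisation preference between square planar and tetrahedral, so four ligands adopt the sterically favoured tetrahedral geometry. → tetrahedral.
For [Ni(NO2)4]^2-: Each nitro (N-bound nitrite) is −1; balancing the −2 overall charge requires Ni(II). Group 10 minus oxidation state 2 gives a d⁸ configuration. Nitro (N-bound nitrite) is a strong-field ligand (high in the spectrochemical series). A 3d d⁸ ion with strong-field ligands gains enough CFSE to favour square planar over tetrahedral. → square planar.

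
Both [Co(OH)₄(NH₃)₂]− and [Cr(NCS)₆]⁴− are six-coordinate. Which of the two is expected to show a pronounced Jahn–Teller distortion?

[Co(OH)₄(NH₃)₂]−: Ligand charges: each hydroxide is −1; ammonia is neutral. With an overall charge of −1 the cobalt centre must be in the +3 oxidation state. Cobalt is a group-9 element; Co(III) is therefore d⁶. Co(III) has an exceptionally large octahedral splitting and is low-spin with essentially every ligand except fluoride. The d⁶ configuration leaves the e_g set evenly filled (or empty) — no strong Jahn–Teller driving force.
[Cr(NCS)₆]⁴−: Ligand charges: each isothiocyanate is −1. With an overall charge of −4 the chromium centre must be in the +2 oxidation state. Cr sits in group 6, so the d-electron count is 6 − 2 = 4. Isothiocyanate is a weak-field ligand for a first-row metal, so the complex is high-spin. The t₂g³e_g¹ (high-spin) configuration has an unevenly filled e_g set; the Jahn–Teller theorem predicts a tetragonal distortion (typically axial elongation) to lift the degeneracy.

[Cr(NCS)₆]⁴−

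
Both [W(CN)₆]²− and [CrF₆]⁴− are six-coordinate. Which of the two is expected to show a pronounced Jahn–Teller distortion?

[W(CN)₆]²−: Each cyanide is −1; balancing the −2 overall charge requires W(IV). W sits in group 6, so the d-electron count is 6 − 4 = 2. The d² configuration leaves the e_g set evenly filled (or empty) — no strong Jahn–Teller driving force.
[CrF₆]⁴−: Summing ligand charges against the −4 overall charge gives an oxidation state of +2 for chromium. Chromium is a group-6 element; Cr(II) is therefore d⁴. Fluoride is a weak-field ligand for a first-row metal, so the complex is high-spin. The t₂g³e_g¹ (high-spin) configuration has an unevenly filled e_g set; the Jahn–Teller theorem predicts a tetragonal distortion (typically axial elongation) to lift the degeneracy.

[CrF₆]⁴−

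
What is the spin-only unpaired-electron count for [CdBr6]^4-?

Each bromide is −1; balancing the −4 overall charge requires Cd(II).
Cadmium is a group-12 element; Cd(II) is therefore d¹⁰.
In an octahedral field the d¹⁰ configuration is t₂g⁶e_g⁴, giving 0 unpaired electrons.

0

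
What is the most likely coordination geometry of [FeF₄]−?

Ligand charges: each fluoride is −1. With an overall charge of −1 the iron centre must be in the +3 oxidation state.
Fe sits in group 8, so the d-electron count is 8 − 3 = 5.
With 4 monodentate ligands the coordination number is 4.
Fluoride is a weak-field ligand.
A high-spin d⁵ ion has zero CFSE in either geometry, so four ligands adopt the sterically favoured tetrahedral geometry.

tetrahedral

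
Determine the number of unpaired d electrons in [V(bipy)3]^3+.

2

Ligand charges: 2,2′-bipyridine is neutral. With an overall charge of +3 the vanadium centre must be in the +3 oxidation state.
Group 5 minus oxidation state 3 gives a d² configuration.
Counting donor atoms: 3×2,2′-bipyridine (bidentate) → 6 donors. Coordination number = 6.
In an octahedral field the d² configuration is t₂g²e_g⁰ (only one arrangement possible), giving 2 unpaired electrons.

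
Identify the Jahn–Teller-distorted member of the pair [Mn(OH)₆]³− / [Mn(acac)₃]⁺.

[Mn(OH)₆]³−: Ligand charges: each hydroxide is −1. With an overall charge of −3 the manganese centre must be in the +3 oxidation state. Mn sits in group 7, so the d-electron count is 7 − 3 = 4. Hydroxide is a weak-field ligand for a first-row metal, so the complex is high-spin. The t₂g³e_g¹ (high-spin) configuration has an unevenly filled e_g set; the Jahn–Teller theorem predicts a tetragonal distortion (typically axial elongation) to lift the degeneracy.
[Mn(acac)₃]⁺: Each acetylacetonate is −1; balancing the +1 overall charge requires Mn(IV). Group 7 minus oxidation state 4 gives a d³ configuration. The d³ configuration leaves the e_g set evenly filled (or empty) — no strong Jahn–Teller driving force.

[Mn(OH)₆]³−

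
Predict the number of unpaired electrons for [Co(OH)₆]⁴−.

3 unpaired electrons

Summing ligand charges against the −4 overall charge gives an oxidation state of +2 for cobalt.
Co sits in group 9, so the d-electron count is 9 − 2 = 7.
The spin state decides the count: Hydroxide is a weak-field ligand for a first-row metal, so the complex is high-spin.
An octahedral high-spin d⁷ ion is t₂g⁵e_g², giving 3 unpaired electrons.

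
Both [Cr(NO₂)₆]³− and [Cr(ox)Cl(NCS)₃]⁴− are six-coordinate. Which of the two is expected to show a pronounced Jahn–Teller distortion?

[Cr(NO₂)₆]³−: Each nitro (N-bound nitrite) is −1; balancing the −3 overall charge requires Cr(III). Chromium is a group-6 element; Cr(III) is therefore d³. The d³ configuration leaves the e_g set evenly filled (or empty) — no strong Jahn–Teller driving force.
[Cr(ox)Cl(NCS)₃]⁴−: Summing ligand charges against the −4 overall charge gives an oxidation state of +2 for chromium. Chromium is a group-6 element; Cr(II) is therefore d⁴. Chloride, isothiocyanate, and oxalate are weak-field ligands for a first-row metal, so the complex is high-spin. The t₂g³e_g¹ (high-spin) configuration has an unevenly filled e_g set; the Jahn–Teller theorem predicts a tetragonal distortion (typically axial elongation) to lift the degeneracy.

[Cr(ox)Cl(NCS)₃]⁴−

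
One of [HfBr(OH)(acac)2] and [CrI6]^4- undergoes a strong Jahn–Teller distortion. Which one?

[CrI6]^4-

[HfBr(OH)(acac)2]: Each bromide is −1; each hydroxide is −1; each acetylacetonate is −1; balancing the 0 overall charge requires Hf(IV). Hf sits in group 4, so the d-electron count is 4 − 4 = 0. The d⁰ configuration leaves the e_g set evenly filled (or empty) — no strong Jahn–Teller driving force.
[CrI6]^4-: Ligand charges: each iodide is −1. With an overall charge of −4 the chromium centre must be in the +2 oxidation state. Cr sits in group 6, so the d-electron count is 6 − 2 = 4. Iodide is a weak-field ligand for a first-row metal, so the complex is high-spin. The t₂g³e_g¹ (high-spin) configuration has an unevenly filled e_g set; the Jahn–Teller theorem predicts a tetragonal distortion (typically axial elongation) to lift the degeneracy.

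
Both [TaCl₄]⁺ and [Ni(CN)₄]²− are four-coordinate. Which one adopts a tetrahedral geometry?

For [TaCl₄]⁺: Summing ligand charges against the +1 overall charge gives an oxidation state of +5 for tantalum. Group 5 minus oxidation state 5 gives a d⁰ configuration. A d⁰ ion has no crystal-field stabilisation preference between square planar and tetrahedral, so four ligands adopt the sterically favoured tetrahedral geometry. → tetrahedral.
For [Ni(CN)₄]²−: Summing ligand charges against the −2 overall charge gives an oxidation state of +2 for nickel. Nickel is a group-10 element; Ni(II) is therefore d⁸. Cyanide is a strong-field ligand (high in the spectrochemical series). A 3d d⁸ ion with strong-field ligands gains enough CFSE to favour square planar over tetrahedral. → square planar.

[TaCl₄]⁺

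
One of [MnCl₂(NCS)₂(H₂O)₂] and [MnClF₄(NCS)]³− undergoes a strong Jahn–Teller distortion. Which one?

[MnCl₂(NCS)₂(H₂O)₂]: Ligand charges: each chloride is −1; each isothiocyanate is −1; water is neutral. With an overall charge of 0 the manganese centre must be in the +4 oxidation state. Mn sits in group 7, so the d-electron count is 7 − 4 = 3. The d³ configuration leaves the e_g set evenly filled (or empty) — no strong Jahn–Teller driving force.
[MnClF₄(NCS)]³−: Each chloride is −1; each fluoride is −1; each isothiocyanate is −1; balancing the −3 overall charge requires Mn(III). Manganese is a group-7 element; Mn(III) is therefore d⁴. Chloride, fluoride, and isothiocyanate are weak-field ligands for a first-row metal, so the complex is high-spin. The t₂g³e_g¹ (high-spin) configuration has an unevenly filled e_g set; the Jahn–Teller theorem predicts a tetragonal distortion (typically axial elongation) to lift the degeneracy.

[MnClF₄(NCS)]³−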